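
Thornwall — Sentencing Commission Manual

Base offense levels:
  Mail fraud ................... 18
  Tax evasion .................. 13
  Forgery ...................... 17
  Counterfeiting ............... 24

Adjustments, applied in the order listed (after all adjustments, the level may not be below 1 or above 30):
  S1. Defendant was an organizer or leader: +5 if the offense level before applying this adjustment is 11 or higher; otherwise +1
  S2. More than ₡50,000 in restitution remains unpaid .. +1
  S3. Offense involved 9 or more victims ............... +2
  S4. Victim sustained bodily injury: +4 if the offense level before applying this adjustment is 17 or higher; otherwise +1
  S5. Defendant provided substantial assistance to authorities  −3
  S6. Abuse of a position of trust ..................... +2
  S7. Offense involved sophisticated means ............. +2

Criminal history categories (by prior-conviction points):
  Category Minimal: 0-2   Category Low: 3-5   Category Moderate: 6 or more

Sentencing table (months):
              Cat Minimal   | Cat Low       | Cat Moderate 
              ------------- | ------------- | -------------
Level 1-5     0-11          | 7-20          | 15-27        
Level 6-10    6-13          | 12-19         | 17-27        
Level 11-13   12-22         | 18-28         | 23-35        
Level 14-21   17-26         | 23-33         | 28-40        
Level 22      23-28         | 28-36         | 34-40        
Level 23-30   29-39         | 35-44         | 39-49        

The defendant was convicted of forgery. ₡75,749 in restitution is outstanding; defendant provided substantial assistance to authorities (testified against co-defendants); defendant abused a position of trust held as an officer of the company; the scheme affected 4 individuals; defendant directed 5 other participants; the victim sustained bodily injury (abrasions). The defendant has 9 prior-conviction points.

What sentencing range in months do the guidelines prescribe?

Base offense level for forgery: 17.
S1 applies (level before this adjustment is 17 ≥ 11, so +5): 17 + 5 = 22.
S2 applies: 22 + 1 = 23.
S4 applies (level before this adjustment is 23 ≥ 17, so +4): 23 + 4 = 27.
S5 applies: 27 − 3 = 24.
S6 applies: 24 + 2 = 26.
Final offense level: 26.
Criminal history: 9 prior points → Category Moderate (6+).
Level 26 falls in the 23-30 band.
Grid: Level 23-30 × Category Moderate = 39-49 months.

39-49 months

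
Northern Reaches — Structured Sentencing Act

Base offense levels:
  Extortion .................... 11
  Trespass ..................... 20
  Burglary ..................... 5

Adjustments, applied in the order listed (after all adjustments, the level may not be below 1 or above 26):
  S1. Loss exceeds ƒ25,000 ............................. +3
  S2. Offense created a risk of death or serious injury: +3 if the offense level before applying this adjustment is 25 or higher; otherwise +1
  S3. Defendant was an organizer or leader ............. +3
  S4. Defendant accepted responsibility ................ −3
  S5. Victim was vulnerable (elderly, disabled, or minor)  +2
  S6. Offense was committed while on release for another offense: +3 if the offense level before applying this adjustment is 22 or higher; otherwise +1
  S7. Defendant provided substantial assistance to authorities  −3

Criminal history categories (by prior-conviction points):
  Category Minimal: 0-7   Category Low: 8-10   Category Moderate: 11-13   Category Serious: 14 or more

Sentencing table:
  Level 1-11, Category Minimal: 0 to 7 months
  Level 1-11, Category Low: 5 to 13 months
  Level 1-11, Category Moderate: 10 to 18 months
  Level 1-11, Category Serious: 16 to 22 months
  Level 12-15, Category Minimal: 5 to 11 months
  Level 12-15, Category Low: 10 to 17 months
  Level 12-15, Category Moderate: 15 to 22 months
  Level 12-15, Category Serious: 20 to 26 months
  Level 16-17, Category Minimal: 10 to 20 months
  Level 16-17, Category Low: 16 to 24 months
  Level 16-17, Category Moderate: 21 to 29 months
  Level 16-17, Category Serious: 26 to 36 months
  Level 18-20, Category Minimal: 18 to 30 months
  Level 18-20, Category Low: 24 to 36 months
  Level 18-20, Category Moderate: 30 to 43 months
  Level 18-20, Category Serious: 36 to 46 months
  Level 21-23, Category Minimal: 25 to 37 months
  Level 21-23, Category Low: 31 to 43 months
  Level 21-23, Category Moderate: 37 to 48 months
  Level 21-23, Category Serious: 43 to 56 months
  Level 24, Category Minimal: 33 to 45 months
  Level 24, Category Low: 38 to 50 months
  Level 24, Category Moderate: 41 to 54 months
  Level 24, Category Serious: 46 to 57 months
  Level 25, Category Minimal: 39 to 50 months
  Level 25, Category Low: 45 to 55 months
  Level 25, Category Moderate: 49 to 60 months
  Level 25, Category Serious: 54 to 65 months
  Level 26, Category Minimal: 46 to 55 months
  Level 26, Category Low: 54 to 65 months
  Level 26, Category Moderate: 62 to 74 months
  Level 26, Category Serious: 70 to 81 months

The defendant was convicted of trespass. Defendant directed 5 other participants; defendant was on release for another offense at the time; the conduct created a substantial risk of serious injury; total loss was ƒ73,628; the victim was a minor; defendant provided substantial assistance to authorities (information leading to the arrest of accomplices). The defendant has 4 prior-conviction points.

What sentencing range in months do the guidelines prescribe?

Base offense level for trespass: 20.
S1 applies: 20 + 3 = 23.
S2 applies (level before this adjustment is 23 < 25, so +1): 23 + 1 = 24.
S3 applies: 24 + 3 = 27.
S4 does not apply.
S5 applies: 27 + 2 = 29.
S6 applies (level before this adjustment is 29 ≥ 22, so +3): 29 + 3 = 32.
S7 applies: 32 − 3 = 29.
Level 29 exceeds the maximum of 26; capped at 26.
Final offense level: 26.
Criminal history: 4 prior points → Category Minimal (0-7).
Level 26 falls in the 26 band.
Grid: Level 26 × Category Minimal = 46-55 months.

46-55 months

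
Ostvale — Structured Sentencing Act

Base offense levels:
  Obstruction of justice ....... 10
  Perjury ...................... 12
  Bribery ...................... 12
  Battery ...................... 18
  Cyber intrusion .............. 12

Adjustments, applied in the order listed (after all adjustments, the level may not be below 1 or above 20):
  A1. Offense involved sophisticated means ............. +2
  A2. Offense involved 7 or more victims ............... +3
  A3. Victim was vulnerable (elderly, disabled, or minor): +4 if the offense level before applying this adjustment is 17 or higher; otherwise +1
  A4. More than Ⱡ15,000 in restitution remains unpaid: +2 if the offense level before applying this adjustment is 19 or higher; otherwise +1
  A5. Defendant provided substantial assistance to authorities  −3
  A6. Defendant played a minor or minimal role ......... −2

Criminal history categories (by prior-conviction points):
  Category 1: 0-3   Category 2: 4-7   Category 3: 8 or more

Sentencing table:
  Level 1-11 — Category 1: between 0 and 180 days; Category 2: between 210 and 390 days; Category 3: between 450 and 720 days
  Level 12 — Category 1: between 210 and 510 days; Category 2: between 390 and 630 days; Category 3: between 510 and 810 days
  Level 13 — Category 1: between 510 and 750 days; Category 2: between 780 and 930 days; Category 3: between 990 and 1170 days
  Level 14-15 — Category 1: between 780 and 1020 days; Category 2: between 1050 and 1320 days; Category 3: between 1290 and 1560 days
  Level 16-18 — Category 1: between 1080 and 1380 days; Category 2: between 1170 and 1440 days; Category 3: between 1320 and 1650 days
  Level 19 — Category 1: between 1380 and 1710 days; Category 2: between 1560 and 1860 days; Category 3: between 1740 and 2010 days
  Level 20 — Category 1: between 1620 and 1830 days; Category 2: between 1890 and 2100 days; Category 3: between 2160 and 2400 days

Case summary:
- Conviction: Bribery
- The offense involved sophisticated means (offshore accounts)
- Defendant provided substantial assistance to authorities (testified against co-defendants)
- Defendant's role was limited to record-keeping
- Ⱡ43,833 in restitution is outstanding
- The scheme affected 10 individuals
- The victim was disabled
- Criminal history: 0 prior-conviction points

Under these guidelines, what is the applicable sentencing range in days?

1080-1380 days

Base offense level for bribery: 12.
A1 applies: 12 + 2 = 14.
A2 applies: 14 + 3 = 17.
A3 applies (level before this adjustment is 17 ≥ 17, so +4): 17 + 4 = 21.
A4 applies (level before this adjustment is 21 ≥ 19, so +2): 21 + 2 = 23.
A5 applies: 23 − 3 = 20.
A6 applies: 20 − 2 = 18.
Final offense level: 18.
Criminal history: 0 prior points → Category 1 (0-3).
Level 18 falls in the 16-18 band.
Grid: Level 16-18 × Category 1 = 1080-1380 days.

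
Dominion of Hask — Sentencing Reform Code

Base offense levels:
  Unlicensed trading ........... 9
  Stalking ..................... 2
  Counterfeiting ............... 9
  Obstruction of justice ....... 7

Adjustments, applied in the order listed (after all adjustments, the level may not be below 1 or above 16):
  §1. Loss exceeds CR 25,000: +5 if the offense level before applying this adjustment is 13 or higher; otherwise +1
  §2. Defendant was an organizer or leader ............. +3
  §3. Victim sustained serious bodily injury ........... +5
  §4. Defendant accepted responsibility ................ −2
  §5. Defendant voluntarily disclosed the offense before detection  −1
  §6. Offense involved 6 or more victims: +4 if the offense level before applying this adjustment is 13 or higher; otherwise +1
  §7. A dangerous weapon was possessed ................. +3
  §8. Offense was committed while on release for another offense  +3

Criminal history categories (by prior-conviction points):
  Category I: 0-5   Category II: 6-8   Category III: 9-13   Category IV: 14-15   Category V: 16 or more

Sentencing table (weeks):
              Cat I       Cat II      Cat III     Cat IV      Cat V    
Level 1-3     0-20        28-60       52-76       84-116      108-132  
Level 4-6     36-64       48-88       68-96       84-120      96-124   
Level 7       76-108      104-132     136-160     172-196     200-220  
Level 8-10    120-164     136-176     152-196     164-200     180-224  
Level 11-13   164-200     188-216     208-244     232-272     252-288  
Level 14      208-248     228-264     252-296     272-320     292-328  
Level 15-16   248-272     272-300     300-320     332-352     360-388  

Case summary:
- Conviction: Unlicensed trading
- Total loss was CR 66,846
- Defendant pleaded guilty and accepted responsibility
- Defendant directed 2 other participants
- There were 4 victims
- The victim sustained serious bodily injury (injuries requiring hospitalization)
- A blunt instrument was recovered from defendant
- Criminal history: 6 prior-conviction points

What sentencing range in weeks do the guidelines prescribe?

272-300 weeks

Base offense level for unlicensed trading: 9.
§1 applies (level before this adjustment is 9 < 13, so +1): 9 + 1 = 10.
§2 applies: 10 + 3 = 13.
§3 applies: 13 + 5 = 18.
§4 applies: 18 − 2 = 16.
§7 applies: 16 + 3 = 19.
§8 does not apply.
Level 19 exceeds the maximum of 16; capped at 16.
Final offense level: 16.
Criminal history: 6 prior points → Category II (6-8).
Level 16 falls in the 15-16 band.
Grid: Level 15-16 × Category II = 272-300 weeks.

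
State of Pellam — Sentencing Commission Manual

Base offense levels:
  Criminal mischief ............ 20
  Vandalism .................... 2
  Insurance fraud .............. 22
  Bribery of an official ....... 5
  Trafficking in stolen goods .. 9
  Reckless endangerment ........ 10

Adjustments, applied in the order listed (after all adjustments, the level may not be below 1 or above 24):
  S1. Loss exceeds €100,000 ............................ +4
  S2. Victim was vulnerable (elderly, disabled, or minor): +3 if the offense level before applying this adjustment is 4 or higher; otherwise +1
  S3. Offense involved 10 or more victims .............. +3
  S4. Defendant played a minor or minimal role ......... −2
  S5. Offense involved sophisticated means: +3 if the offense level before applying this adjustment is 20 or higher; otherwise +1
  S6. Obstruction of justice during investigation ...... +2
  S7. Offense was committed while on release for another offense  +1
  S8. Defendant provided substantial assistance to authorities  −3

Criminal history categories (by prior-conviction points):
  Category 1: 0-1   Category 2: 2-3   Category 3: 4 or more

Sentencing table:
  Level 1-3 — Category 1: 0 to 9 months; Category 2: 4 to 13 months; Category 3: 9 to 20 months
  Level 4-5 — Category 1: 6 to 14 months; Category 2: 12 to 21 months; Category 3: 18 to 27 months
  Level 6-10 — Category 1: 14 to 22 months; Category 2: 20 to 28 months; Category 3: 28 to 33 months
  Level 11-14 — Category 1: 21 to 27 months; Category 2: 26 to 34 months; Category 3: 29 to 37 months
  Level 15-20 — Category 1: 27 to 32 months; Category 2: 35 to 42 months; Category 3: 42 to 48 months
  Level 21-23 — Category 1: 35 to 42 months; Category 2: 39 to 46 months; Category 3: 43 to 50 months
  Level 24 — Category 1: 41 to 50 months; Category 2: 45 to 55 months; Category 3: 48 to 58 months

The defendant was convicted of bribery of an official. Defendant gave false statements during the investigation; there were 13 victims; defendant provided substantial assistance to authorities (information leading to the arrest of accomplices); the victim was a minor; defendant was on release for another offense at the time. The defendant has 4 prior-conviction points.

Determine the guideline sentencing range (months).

29-37 months

Base offense level for bribery of an official: 5.
S2 applies (level before this adjustment is 5 ≥ 4, so +3): 5 + 3 = 8.
S3 applies: 8 + 3 = 11.
S5 does not apply.
S6 applies: 11 + 2 = 13.
S7 applies: 13 + 1 = 14.
S8 applies: 14 − 3 = 11.
Final offense level: 11.
Criminal history: 4 prior points → Category 3 (4+).
Level 11 falls in the 11-14 band.
Grid: Level 11-14 × Category 3 = 29-37 months.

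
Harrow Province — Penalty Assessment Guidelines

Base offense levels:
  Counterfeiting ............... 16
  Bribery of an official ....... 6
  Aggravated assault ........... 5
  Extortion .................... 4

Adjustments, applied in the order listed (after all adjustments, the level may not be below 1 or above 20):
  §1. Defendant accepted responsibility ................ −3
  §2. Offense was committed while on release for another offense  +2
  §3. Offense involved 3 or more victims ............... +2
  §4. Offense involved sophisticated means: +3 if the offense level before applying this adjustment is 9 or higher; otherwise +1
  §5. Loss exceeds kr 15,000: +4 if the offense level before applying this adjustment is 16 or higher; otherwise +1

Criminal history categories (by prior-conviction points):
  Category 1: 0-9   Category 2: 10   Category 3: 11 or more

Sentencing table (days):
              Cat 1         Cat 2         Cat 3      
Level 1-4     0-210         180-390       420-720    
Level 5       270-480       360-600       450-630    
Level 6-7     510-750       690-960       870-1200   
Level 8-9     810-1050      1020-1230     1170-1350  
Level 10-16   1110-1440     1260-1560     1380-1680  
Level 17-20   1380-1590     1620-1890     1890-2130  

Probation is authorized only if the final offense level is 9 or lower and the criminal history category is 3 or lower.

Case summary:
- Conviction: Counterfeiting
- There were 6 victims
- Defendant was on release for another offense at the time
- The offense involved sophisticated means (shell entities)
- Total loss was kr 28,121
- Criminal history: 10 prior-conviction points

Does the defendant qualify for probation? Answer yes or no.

Base offense level for counterfeiting: 16.
§1 does not apply.
§2 applies: 16 + 2 = 18.
§3 applies: 18 + 2 = 20.
§4 applies (level before this adjustment is 20 ≥ 9, so +3): 20 + 3 = 23.
§5 applies (level before this adjustment is 23 ≥ 16, so +4): 23 + 4 = 27.
Level 27 exceeds the maximum of 20; capped at 20.
Final offense level: 20.
Criminal history: 10 prior points → Category 2 (10).
Level 20 falls in the 17-20 band.
Grid: Level 17-20 × Category 2 = 1620-1890 days.
Probation check: level 20 > 9 and category 2 ≤ 3 → not eligible.

No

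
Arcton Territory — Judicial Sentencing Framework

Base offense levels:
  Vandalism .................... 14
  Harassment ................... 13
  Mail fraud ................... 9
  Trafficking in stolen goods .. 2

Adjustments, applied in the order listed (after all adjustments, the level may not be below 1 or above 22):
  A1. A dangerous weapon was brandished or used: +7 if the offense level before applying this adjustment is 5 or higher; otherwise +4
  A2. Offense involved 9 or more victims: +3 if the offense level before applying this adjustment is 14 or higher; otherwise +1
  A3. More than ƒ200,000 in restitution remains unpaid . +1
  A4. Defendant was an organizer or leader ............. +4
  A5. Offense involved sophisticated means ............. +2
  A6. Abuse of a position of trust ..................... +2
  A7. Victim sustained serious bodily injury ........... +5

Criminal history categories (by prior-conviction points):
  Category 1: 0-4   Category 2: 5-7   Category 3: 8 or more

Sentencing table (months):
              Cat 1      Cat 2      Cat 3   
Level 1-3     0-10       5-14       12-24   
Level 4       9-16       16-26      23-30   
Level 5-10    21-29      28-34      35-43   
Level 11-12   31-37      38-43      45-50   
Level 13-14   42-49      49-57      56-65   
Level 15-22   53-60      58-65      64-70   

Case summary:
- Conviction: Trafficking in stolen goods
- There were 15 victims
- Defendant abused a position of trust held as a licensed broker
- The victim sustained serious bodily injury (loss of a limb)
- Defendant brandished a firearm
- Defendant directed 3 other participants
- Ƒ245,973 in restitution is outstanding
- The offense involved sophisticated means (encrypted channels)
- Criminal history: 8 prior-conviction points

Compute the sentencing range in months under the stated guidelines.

Base offense level for trafficking in stolen goods: 2.
A1 applies (level before this adjustment is 2 < 5, so +4): 2 + 4 = 6.
A2 applies (level before this adjustment is 6 < 14, so +1): 6 + 1 = 7.
A3 applies: 7 + 1 = 8.
A4 applies: 8 + 4 = 12.
A5 applies: 12 + 2 = 14.
A6 applies: 14 + 2 = 16.
A7 applies: 16 + 5 = 21.
Final offense level: 21.
Criminal history: 8 prior points → Category 3 (8+).
Level 21 falls in the 15-22 band.
Grid: Level 15-22 × Category 3 = 64-70 months.

64-70 months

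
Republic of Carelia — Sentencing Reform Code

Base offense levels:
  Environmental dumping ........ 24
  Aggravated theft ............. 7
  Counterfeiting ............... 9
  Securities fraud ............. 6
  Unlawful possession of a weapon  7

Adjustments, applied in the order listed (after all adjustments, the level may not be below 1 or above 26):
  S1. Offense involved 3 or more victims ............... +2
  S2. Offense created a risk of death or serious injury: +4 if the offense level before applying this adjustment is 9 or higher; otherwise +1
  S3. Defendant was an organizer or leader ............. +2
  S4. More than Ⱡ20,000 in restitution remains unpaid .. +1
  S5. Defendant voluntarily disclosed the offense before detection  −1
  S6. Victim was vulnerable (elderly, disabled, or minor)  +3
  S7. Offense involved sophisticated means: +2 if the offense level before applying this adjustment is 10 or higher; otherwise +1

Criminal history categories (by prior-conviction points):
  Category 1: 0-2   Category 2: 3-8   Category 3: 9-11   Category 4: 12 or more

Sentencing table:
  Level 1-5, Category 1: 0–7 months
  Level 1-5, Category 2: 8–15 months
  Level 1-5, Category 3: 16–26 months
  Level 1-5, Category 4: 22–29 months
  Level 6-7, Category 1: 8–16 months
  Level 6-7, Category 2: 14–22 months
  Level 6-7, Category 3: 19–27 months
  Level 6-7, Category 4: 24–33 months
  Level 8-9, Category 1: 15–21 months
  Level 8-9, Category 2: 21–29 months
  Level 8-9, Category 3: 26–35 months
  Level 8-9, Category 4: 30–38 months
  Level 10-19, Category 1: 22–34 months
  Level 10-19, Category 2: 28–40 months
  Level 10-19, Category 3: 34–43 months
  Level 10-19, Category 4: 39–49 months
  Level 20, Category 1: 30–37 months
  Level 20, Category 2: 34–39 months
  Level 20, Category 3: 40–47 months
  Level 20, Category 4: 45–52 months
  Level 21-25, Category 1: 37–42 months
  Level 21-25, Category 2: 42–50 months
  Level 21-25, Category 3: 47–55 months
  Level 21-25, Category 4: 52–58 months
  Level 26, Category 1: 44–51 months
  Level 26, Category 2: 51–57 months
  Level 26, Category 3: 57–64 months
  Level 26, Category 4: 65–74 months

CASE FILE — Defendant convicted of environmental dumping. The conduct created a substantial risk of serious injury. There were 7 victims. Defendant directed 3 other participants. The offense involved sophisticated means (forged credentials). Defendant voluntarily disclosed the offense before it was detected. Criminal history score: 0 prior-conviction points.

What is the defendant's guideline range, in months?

Base offense level for environmental dumping: 24.
S1 applies: 24 + 2 = 26.
S2 applies (level before this adjustment is 26 ≥ 9, so +4): 26 + 4 = 30.
S3 applies: 30 + 2 = 32.
S4 does not apply.
S5 applies: 32 − 1 = 31.
S6 does not apply.
S7 applies (level before this adjustment is 31 ≥ 10, so +2): 31 + 2 = 33.
Level 33 exceeds the maximum of 26; capped at 26.
Final offense level: 26.
Criminal history: 0 prior points → Category 1 (0-2).
Level 26 falls in the 26 band.
Grid: Level 26 × Category 1 = 44-51 months.

44-51 months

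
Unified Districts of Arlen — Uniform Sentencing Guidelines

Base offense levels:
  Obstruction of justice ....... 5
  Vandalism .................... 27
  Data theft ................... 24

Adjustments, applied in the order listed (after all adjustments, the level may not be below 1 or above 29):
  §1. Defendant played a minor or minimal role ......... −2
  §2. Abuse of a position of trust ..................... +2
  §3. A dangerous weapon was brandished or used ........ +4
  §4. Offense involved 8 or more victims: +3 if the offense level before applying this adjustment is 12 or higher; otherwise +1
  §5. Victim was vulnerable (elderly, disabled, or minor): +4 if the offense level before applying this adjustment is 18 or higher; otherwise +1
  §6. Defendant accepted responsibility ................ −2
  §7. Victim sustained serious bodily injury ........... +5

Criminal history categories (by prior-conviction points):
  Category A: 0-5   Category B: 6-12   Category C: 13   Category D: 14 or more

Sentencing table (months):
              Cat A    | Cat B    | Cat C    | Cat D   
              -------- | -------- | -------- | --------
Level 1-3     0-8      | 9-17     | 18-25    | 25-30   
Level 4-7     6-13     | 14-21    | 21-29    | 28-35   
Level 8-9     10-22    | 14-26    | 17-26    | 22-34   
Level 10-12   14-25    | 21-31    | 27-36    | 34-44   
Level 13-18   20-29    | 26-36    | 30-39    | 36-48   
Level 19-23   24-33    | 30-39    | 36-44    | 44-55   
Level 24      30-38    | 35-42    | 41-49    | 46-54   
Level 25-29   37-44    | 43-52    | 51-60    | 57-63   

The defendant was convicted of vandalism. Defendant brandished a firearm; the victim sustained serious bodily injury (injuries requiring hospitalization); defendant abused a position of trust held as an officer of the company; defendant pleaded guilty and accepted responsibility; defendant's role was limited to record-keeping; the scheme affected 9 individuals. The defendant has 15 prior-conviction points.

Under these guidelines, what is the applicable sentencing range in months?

Base offense level for vandalism: 27.
§1 applies: 27 − 2 = 25.
§2 applies: 25 + 2 = 27.
§3 applies: 27 + 4 = 31.
§4 applies (level before this adjustment is 31 ≥ 12, so +3): 31 + 3 = 34.
§5 does not apply.
§6 applies: 34 − 2 = 32.
§7 applies: 32 + 5 = 37.
Level 37 exceeds the maximum of 29; capped at 29.
Final offense level: 29.
Criminal history: 15 prior points → Category D (14+).
Level 29 falls in the 25-29 band.
Grid: Level 25-29 × Category D = 57-63 months.

57-63 months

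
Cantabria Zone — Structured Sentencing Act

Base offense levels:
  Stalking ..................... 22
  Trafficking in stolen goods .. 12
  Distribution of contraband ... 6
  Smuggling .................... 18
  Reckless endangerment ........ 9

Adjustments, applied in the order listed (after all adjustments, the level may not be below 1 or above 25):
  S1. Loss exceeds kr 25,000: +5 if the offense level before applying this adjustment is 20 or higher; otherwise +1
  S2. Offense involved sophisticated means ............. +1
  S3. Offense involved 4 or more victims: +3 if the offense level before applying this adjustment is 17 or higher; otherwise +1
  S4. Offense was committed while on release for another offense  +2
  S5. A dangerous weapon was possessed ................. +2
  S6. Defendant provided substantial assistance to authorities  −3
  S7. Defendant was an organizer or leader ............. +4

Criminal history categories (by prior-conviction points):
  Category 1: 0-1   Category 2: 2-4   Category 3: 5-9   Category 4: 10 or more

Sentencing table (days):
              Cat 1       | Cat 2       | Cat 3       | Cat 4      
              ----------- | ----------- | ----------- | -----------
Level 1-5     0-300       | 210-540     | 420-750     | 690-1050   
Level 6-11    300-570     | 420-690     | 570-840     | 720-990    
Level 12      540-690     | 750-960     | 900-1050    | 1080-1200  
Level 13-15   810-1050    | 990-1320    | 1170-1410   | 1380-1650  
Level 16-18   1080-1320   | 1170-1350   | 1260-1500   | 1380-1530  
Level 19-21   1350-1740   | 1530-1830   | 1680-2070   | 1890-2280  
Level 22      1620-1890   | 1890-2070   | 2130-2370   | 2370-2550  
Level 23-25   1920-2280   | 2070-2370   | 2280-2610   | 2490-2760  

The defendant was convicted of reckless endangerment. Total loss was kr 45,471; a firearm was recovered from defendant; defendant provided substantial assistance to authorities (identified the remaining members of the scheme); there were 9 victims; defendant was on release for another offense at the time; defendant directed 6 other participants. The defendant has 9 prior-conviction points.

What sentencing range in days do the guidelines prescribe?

1260-1500 days

Base offense level for reckless endangerment: 9.
S1 applies (level before this adjustment is 9 < 20, so +1): 9 + 1 = 10.
S2 does not apply.
S3 applies (level before this adjustment is 10 < 17, so +1): 10 + 1 = 11.
S4 applies: 11 + 2 = 13.
S5 applies: 13 + 2 = 15.
S6 applies: 15 − 3 = 12.
S7 applies: 12 + 4 = 16.
Final offense level: 16.
Criminal history: 9 prior points → Category 3 (5-9).
Level 16 falls in the 16-18 band.
Grid: Level 16-18 × Category 3 = 1260-1500 days.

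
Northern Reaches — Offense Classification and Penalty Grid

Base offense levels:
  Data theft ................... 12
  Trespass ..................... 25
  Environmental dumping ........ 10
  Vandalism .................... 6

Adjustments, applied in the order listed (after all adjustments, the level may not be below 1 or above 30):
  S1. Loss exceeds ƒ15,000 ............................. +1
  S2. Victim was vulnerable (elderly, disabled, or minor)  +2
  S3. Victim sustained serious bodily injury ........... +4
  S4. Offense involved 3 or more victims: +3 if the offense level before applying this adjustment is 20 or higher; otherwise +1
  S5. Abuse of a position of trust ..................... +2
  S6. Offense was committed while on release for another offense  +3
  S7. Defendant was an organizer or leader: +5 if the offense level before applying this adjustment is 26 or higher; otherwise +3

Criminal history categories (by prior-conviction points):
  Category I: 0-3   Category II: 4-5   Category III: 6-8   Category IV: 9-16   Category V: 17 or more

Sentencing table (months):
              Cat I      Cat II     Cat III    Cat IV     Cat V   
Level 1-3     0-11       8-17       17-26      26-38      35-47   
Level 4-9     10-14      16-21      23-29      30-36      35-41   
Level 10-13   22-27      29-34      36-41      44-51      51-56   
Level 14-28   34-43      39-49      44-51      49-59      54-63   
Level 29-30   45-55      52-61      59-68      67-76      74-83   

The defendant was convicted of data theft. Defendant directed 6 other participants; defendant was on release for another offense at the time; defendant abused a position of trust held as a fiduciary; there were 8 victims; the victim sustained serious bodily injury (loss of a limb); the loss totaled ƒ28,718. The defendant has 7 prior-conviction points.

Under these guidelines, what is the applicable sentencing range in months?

Base offense level for data theft: 12.
S1 applies: 12 + 1 = 13.
S2 does not apply.
S3 applies: 13 + 4 = 17.
S4 applies (level before this adjustment is 17 < 20, so +1): 17 + 1 = 18.
S5 applies: 18 + 2 = 20.
S6 applies: 20 + 3 = 23.
S7 applies (level before this adjustment is 23 < 26, so +3): 23 + 3 = 26.
Final offense level: 26.
Criminal history: 7 prior points → Category III (6-8).
Level 26 falls in the 14-28 band.
Grid: Level 14-28 × Category III = 44-51 months.

44-51 months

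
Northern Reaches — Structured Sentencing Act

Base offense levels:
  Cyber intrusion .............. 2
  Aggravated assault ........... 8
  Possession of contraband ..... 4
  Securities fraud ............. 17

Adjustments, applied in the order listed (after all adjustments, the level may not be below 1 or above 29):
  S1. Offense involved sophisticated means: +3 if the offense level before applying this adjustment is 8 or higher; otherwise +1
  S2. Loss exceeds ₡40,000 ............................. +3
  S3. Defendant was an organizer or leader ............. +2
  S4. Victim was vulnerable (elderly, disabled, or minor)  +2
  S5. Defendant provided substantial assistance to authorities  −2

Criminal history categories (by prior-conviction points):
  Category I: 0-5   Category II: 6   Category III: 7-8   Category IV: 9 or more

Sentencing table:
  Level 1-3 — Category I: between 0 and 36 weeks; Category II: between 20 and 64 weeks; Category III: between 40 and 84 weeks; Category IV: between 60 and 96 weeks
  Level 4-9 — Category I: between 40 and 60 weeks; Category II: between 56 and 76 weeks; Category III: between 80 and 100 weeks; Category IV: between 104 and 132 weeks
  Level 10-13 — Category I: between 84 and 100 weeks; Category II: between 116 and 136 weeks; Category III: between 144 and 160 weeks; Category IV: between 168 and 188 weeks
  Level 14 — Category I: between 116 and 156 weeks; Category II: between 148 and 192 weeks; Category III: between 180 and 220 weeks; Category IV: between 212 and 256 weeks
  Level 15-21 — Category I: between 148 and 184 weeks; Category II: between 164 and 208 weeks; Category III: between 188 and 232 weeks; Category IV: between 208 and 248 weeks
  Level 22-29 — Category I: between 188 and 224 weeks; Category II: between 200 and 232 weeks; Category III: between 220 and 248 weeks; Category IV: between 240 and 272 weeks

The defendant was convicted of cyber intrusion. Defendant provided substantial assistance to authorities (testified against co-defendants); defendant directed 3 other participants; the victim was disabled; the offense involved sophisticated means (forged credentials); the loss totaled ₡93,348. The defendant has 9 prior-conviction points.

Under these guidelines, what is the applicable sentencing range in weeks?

104-132 weeks

Base offense level for cyber intrusion: 2.
S1 applies (level before this adjustment is 2 < 8, so +1): 2 + 1 = 3.
S2 applies: 3 + 3 = 6.
S3 applies: 6 + 2 = 8.
S4 applies: 8 + 2 = 10.
S5 applies: 10 − 2 = 8.
Final offense level: 8.
Criminal history: 9 prior points → Category IV (9+).
Level 8 falls in the 4-9 band.
Grid: Level 4-9 × Category IV = 104-132 weeks.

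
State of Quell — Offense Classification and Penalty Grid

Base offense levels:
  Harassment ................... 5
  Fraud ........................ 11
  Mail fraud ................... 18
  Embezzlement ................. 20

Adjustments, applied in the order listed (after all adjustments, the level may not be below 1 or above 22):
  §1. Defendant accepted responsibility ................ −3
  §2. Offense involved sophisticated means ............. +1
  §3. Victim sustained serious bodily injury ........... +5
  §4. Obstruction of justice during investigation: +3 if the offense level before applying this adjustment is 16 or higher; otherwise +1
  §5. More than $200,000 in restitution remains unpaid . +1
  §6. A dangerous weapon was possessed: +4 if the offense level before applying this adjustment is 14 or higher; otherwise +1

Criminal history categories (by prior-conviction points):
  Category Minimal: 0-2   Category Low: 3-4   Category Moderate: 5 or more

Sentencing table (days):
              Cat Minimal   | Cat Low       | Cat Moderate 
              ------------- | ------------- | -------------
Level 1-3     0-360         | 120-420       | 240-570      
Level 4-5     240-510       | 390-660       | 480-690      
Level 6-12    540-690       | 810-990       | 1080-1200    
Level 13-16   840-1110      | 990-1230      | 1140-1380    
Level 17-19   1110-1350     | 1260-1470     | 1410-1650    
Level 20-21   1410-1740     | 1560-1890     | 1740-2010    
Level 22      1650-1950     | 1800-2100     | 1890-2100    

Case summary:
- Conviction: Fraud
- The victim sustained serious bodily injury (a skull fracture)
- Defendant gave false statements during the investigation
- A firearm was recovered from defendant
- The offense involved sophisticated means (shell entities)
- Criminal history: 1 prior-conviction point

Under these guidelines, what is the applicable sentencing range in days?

1650-1950 days

Base offense level for fraud: 11.
§1 does not apply.
§2 applies: 11 + 1 = 12.
§3 applies: 12 + 5 = 17.
§4 applies (level before this adjustment is 17 ≥ 16, so +3): 17 + 3 = 20.
§5 does not apply.
§6 applies (level before this adjustment is 20 ≥ 14, so +4): 20 + 4 = 24.
Level 24 exceeds the maximum of 22; capped at 22.
Final offense level: 22.
Criminal history: 1 prior point → Category Minimal (0-2).
Level 22 falls in the 22 band.
Grid: Level 22 × Category Minimal = 1650-1950 days.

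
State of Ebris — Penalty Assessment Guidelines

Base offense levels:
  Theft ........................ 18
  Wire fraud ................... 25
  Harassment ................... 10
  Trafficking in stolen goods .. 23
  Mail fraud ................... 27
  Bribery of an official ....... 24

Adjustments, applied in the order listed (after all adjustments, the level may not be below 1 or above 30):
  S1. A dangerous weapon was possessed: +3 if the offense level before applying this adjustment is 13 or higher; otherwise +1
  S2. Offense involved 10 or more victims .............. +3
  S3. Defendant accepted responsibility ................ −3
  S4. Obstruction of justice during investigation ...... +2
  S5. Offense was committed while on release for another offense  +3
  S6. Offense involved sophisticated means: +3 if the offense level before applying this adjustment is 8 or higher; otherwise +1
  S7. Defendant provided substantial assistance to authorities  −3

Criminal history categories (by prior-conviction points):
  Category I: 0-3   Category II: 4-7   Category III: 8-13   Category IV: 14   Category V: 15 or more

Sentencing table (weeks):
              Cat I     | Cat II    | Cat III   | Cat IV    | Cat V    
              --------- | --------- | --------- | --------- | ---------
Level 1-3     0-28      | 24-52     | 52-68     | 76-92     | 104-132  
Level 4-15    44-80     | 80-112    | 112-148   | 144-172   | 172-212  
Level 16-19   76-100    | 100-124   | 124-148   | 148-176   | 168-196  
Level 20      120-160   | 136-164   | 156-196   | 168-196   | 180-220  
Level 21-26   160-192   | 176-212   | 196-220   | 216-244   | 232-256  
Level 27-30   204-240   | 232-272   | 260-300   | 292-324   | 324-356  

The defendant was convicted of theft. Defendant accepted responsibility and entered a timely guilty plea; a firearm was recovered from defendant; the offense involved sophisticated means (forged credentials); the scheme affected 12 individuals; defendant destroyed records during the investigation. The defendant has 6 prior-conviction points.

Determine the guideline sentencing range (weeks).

176-212 weeks

Base offense level for theft: 18.
S1 applies (level before this adjustment is 18 ≥ 13, so +3): 18 + 3 = 21.
S2 applies: 21 + 3 = 24.
S3 applies: 24 − 3 = 21.
S4 applies: 21 + 2 = 23.
S5 does not apply.
S6 applies (level before this adjustment is 23 ≥ 8, so +3): 23 + 3 = 26.
Final offense level: 26.
Criminal history: 6 prior points → Category II (4-7).
Level 26 falls in the 21-26 band.
Grid: Level 21-26 × Category II = 176-212 weeks.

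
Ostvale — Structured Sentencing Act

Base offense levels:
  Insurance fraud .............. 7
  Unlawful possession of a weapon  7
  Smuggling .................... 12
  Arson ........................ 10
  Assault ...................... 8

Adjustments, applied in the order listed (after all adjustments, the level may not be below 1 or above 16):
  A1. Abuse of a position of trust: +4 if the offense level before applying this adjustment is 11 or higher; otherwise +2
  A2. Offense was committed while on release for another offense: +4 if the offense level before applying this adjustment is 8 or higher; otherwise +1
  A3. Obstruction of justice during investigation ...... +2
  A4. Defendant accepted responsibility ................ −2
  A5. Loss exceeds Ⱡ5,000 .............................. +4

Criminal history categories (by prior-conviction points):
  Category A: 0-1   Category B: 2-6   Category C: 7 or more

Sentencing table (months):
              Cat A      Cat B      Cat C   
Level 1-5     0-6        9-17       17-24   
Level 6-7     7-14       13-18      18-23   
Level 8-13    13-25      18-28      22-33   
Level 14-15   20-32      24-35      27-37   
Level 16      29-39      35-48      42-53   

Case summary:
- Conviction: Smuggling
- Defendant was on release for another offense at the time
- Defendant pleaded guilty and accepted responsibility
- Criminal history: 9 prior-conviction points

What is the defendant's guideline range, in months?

Base offense level for smuggling: 12.
A2 applies (level before this adjustment is 12 ≥ 8, so +4): 12 + 4 = 16.
A3 does not apply.
A4 applies: 16 − 2 = 14.
Final offense level: 14.
Criminal history: 9 prior points → Category C (7+).
Level 14 falls in the 14-15 band.
Grid: Level 14-15 × Category C = 27-37 months.

27-37 months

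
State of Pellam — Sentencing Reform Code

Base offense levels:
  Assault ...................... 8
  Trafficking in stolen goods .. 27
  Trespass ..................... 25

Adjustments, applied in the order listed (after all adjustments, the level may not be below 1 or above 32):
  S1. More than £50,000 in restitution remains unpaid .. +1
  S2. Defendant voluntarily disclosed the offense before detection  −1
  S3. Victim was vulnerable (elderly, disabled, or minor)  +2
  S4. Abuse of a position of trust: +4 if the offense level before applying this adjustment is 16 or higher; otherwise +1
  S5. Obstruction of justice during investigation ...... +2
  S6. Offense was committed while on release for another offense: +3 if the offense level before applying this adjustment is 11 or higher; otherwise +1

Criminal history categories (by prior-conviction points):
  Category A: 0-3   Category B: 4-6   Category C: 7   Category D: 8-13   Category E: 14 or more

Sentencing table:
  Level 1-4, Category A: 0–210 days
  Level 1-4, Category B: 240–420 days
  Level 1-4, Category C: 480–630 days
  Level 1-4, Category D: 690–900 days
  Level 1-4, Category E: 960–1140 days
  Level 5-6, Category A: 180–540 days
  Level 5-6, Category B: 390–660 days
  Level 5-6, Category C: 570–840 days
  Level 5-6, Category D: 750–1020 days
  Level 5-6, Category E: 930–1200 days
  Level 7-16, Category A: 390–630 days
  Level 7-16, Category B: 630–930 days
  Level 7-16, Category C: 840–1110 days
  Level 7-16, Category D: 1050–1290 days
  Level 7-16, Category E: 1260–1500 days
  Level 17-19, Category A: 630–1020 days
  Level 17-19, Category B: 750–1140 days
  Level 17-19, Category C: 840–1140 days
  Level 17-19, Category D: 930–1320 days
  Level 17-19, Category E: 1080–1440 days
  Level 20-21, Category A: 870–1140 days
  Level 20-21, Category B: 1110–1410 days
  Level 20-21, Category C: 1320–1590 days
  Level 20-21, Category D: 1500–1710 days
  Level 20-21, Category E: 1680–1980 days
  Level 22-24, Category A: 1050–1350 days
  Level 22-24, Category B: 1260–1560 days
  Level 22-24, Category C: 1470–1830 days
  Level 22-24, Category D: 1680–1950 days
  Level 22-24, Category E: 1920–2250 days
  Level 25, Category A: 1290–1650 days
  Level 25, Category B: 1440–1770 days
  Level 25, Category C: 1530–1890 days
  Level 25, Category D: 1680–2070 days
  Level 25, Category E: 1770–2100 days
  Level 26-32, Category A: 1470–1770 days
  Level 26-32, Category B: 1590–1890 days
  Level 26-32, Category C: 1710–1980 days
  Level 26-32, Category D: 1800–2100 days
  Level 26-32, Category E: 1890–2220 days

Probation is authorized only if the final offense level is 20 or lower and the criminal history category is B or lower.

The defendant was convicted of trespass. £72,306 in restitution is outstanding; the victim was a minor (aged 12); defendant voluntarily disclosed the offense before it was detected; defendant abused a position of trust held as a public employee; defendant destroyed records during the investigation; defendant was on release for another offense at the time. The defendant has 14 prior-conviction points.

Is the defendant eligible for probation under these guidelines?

No

Base offense level for trespass: 25.
S1 applies: 25 + 1 = 26.
S2 applies: 26 − 1 = 25.
S3 applies: 25 + 2 = 27.
S4 applies (level before this adjustment is 27 ≥ 16, so +4): 27 + 4 = 31.
S5 applies: 31 + 2 = 33.
S6 applies (level before this adjustment is 33 ≥ 11, so +3): 33 + 3 = 36.
Level 36 exceeds the maximum of 32; capped at 32.
Final offense level: 32.
Criminal history: 14 prior points → Category E (14+).
Level 32 falls in the 26-32 band.
Grid: Level 26-32 × Category E = 1890-2220 days.
Probation check: level 32 > 20 and category E > B → not eligible.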